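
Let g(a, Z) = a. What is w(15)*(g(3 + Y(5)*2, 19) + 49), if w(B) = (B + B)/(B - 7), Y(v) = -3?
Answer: 345/2 ≈ 172.50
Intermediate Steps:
w(B) = 2*B/(-7 + B) (w(B) = (2*B)/(-7 + B) = 2*B/(-7 + B))
w(15)*(g(3 + Y(5)*2, 19) + 49) = (2*15/(-7 + 15))*((3 - 3*2) + 49) = (2*15/8)*((3 - 6) + 49) = (2*15*(1/8))*(-3 + 49) = (15/4)*46 = 345/2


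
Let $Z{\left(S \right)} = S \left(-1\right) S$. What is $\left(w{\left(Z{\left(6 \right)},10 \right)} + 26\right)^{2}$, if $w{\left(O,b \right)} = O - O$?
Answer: $676$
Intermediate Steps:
$Z{\left(S \right)} = - S^{2}$ ($Z{\left(S \right)} = - S S = - S^{2}$)
$w{\left(O,b \right)} = 0$
$\left(w{\left(Z{\left(6 \right)},10 \right)} + 26\right)^{2} = \left(0 + 26\right)^{2} = 26^{2} = 676$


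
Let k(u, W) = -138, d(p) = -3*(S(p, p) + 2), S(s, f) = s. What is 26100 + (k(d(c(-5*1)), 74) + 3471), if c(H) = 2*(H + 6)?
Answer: 29433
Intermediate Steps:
c(H) = 12 + 2*H (c(H) = 2*(6 + H) = 12 + 2*H)
d(p) = -6 - 3*p (d(p) = -3*(p + 2) = -3*(2 + p) = -6 - 3*p)
26100 + (k(d(c(-5*1)), 74) + 3471) = 26100 + (-138 + 3471) = 26100 + 3333 = 29433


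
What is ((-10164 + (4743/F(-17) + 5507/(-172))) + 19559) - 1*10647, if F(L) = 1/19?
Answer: 15279273/172 ≈ 88833.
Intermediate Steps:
F(L) = 1/19
((-10164 + (4743/F(-17) + 5507/(-172))) + 19559) - 1*10647 = ((-10164 + (4743/(1/19) + 5507/(-172))) + 19559) - 1*10647 = ((-10164 + (4743*19 + 5507*(-1/172))) + 19559) - 10647 = ((-10164 + (90117 - 5507/172)) + 19559) - 10647 = ((-10164 + 15494617/172) + 19559) - 10647 = (13746409/172 + 19559) - 10647 = 17110557/172 - 10647 = 15279273/172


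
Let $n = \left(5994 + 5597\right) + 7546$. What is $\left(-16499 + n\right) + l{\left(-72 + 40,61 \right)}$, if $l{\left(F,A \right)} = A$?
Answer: $2699$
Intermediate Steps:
$n = 19137$ ($n = 11591 + 7546 = 19137$)
$\left(-16499 + n\right) + l{\left(-72 + 40,61 \right)} = \left(-16499 + 19137\right) + 61 = 2638 + 61 = 2699$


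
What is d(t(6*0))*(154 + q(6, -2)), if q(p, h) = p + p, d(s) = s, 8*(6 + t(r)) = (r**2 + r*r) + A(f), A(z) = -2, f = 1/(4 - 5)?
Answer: -2075/2 ≈ -1037.5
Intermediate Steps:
f = -1 (f = 1/(-1) = -1)
t(r) = -25/4 + r**2/4 (t(r) = -6 + ((r**2 + r*r) - 2)/8 = -6 + ((r**2 + r**2) - 2)/8 = -6 + (2*r**2 - 2)/8 = -6 + (-2 + 2*r**2)/8 = -6 + (-1/4 + r**2/4) = -25/4 + r**2/4)
q(p, h) = 2*p
d(t(6*0))*(154 + q(6, -2)) = (-25/4 + (6*0)**2/4)*(154 + 2*6) = (-25/4 + (1/4)*0**2)*(154 + 12) = (-25/4 + (1/4)*0)*166 = (-25/4 + 0)*166 = -25/4*166 = -2075/2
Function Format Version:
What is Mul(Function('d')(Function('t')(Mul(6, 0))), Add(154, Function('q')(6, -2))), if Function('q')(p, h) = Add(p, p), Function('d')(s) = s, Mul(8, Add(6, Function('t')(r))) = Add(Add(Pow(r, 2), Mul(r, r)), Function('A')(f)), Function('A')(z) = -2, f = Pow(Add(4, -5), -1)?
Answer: Rational(-2075, 2) ≈ -1037.5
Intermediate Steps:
f = -1 (f = Pow(-1, -1) = -1)
Function('t')(r) = Add(Rational(-25, 4), Mul(Rational(1, 4), Pow(r, 2))) (Function('t')(r) = Add(-6, Mul(Rational(1, 8), Add(Add(Pow(r, 2), Mul(r, r)), -2))) = Add(-6, Mul(Rational(1, 8), Add(Add(Pow(r, 2), Pow(r, 2)), -2))) = Add(-6, Mul(Rational(1, 8), Add(Mul(2, Pow(r, 2)), -2))) = Add(-6, Mul(Rational(1, 8), Add(-2, Mul(2, Pow(r, 2))))) = Add(-6, Add(Rational(-1, 4), Mul(Rational(1, 4), Pow(r, 2)))) = Add(Rational(-25, 4), Mul(Rational(1, 4), Pow(r, 2))))
Function('q')(p, h) = Mul(2, p)
Mul(Function('d')(Function('t')(Mul(6, 0))), Add(154, Function('q')(6, -2))) = Mul(Add(Rational(-25, 4), Mul(Rational(1, 4), Pow(Mul(6, 0), 2))), Add(154, Mul(2, 6))) = Mul(Add(Rational(-25, 4), Mul(Rational(1, 4), Pow(0, 2))), Add(154, 12)) = Mul(Add(Rational(-25, 4), Mul(Rational(1, 4), 0)), 166) = Mul(Add(Rational(-25, 4), 0), 166) = Mul(Rational(-25, 4), 166) = Rational(-2075, 2)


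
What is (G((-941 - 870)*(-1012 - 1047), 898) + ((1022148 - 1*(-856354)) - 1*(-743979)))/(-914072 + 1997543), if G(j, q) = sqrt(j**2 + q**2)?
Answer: 2622481/1083471 + sqrt(13904315671205)/1083471 ≈ 5.8620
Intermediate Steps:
(G((-941 - 870)*(-1012 - 1047), 898) + ((1022148 - 1*(-856354)) - 1*(-743979)))/(-914072 + 1997543) = (sqrt(((-941 - 870)*(-1012 - 1047))**2 + 898**2) + ((1022148 - 1*(-856354)) - 1*(-743979)))/(-914072 + 1997543) = (sqrt((-1811*(-2059))**2 + 806404) + ((1022148 + 856354) + 743979))/1083471 = (sqrt(3728849**2 + 806404) + (1878502 + 743979))*(1/1083471) = (sqrt(13904314864801 + 806404) + 2622481)*(1/1083471) = (sqrt(13904315671205) + 2622481)*(1/1083471) = (2622481 + sqrt(13904315671205))*(1/1083471) = 2622481/1083471 + sqrt(13904315671205)/1083471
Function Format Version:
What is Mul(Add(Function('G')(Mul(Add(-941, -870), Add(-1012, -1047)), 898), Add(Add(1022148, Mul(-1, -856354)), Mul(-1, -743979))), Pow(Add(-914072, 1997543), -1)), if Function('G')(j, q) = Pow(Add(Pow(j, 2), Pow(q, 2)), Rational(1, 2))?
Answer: Add(Rational(2622481, 1083471), Mul(Rational(1, 1083471), Pow(13904315671205, Rational(1, 2)))) ≈ 5.8620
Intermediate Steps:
Mul(Add(Function('G')(Mul(Add(-941, -870), Add(-1012, -1047)), 898), Add(Add(1022148, Mul(-1, -856354)), Mul(-1, -743979))), Pow(Add(-914072, 1997543), -1)) = Mul(Add(Pow(Add(Pow(Mul(Add(-941, -870), Add(-1012, -1047)), 2), Pow(898, 2)), Rational(1, 2)), Add(Add(1022148, Mul(-1, -856354)), Mul(-1, -743979))), Pow(Add(-914072, 1997543), -1)) = Mul(Add(Pow(Add(Pow(Mul(-1811, -2059), 2), 806404), Rational(1, 2)), Add(Add(1022148, 856354), 743979)), Pow(1083471, -1)) = Mul(Add(Pow(Add(Pow(3728849, 2), 806404), Rational(1, 2)), Add(1878502, 743979)), Rational(1, 1083471)) = Mul(Add(Pow(Add(13904314864801, 806404), Rational(1, 2)), 2622481), Rational(1, 1083471)) = Mul(Add(Pow(13904315671205, Rational(1, 2)), 2622481), Rational(1, 1083471)) = Mul(Add(2622481, Pow(13904315671205, Rational(1, 2))), Rational(1, 1083471)) = Add(Rational(2622481, 1083471), Mul(Rational(1, 1083471), Pow(13904315671205, Rational(1, 2))))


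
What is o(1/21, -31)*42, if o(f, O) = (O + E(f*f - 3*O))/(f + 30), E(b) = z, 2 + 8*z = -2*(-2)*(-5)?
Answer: -59535/1262 ≈ -47.175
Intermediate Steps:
z = -11/4 (z = -¼ + (-2*(-2)*(-5))/8 = -¼ + (4*(-5))/8 = -¼ + (⅛)*(-20) = -¼ - 5/2 = -11/4 ≈ -2.7500)
E(b) = -11/4
o(f, O) = (-11/4 + O)/(30 + f) (o(f, O) = (O - 11/4)/(f + 30) = (-11/4 + O)/(30 + f))
o(1/21, -31)*42 = ((-11/4 - 31)/(30 + 1/21))*42 = (-135/4/(30 + 1/21))*42 = (-135/4/(631/21))*42 = ((21/631)*(-135/4))*42 = -2835/2524*42 = -59535/1262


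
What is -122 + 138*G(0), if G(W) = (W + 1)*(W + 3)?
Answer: 292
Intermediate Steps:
G(W) = (1 + W)*(3 + W)
-122 + 138*G(0) = -122 + 138*(3 + 0² + 4*0) = -122 + 138*(3 + 0 + 0) = -122 + 138*3 = -122 + 414 = 292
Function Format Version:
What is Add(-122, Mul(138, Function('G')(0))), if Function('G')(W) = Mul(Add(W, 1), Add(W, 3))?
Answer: 292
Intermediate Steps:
Function('G')(W) = Mul(Add(1, W), Add(3, W))
Add(-122, Mul(138, Function('G')(0))) = Add(-122, Mul(138, Add(3, Pow(0, 2), Mul(4, 0)))) = Add(-122, Mul(138, Add(3, 0, 0))) = Add(-122, Mul(138, 3)) = Add(-122, 414) = 292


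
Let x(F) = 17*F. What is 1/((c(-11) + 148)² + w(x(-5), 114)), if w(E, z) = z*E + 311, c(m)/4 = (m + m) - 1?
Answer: -1/6243 ≈ -0.00016018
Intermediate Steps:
c(m) = -4 + 8*m (c(m) = 4*((m + m) - 1) = 4*(2*m - 1) = 4*(-1 + 2*m) = -4 + 8*m)
w(E, z) = 311 + E*z (w(E, z) = E*z + 311 = 311 + E*z)
1/((c(-11) + 148)² + w(x(-5), 114)) = 1/(((-4 + 8*(-11)) + 148)² + (311 + (17*(-5))*114)) = 1/(((-4 - 88) + 148)² + (311 - 85*114)) = 1/((-92 + 148)² + (311 - 9690)) = 1/(56² - 9379) = 1/(3136 - 9379) = 1/(-6243) = -1/6243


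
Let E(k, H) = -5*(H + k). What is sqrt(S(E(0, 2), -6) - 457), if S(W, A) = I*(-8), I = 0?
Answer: I*sqrt(457) ≈ 21.378*I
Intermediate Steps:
E(k, H) = -5*H - 5*k
S(W, A) = 0 (S(W, A) = 0*(-8) = 0)
sqrt(S(E(0, 2), -6) - 457) = sqrt(0 - 457) = sqrt(-457) = I*sqrt(457)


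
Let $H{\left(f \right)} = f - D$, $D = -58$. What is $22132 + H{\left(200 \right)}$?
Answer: $22390$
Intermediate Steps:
$H{\left(f \right)} = 58 + f$ ($H{\left(f \right)} = f - -58 = f + 58 = 58 + f$)
$22132 + H{\left(200 \right)} = 22132 + \left(58 + 200\right) = 22132 + 258 = 22390$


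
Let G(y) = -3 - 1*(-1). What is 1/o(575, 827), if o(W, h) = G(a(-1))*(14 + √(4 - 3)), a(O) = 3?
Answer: -1/30 ≈ -0.033333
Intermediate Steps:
G(y) = -2 (G(y) = -3 + 1 = -2)
o(W, h) = -30 (o(W, h) = -2*(14 + √(4 - 3)) = -2*(14 + √1) = -2*(14 + 1) = -2*15 = -30)
1/o(575, 827) = 1/(-30) = -1/30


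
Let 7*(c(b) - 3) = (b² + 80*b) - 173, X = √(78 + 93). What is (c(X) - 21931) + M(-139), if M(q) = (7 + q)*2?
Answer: -155346/7 + 240*√19/7 ≈ -22043.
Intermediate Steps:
X = 3*√19 (X = √171 = 3*√19 ≈ 13.077)
c(b) = -152/7 + b²/7 + 80*b/7 (c(b) = 3 + ((b² + 80*b) - 173)/7 = 3 + (-173 + b² + 80*b)/7 = 3 + (-173/7 + b²/7 + 80*b/7) = -152/7 + b²/7 + 80*b/7)
M(q) = 14 + 2*q
(c(X) - 21931) + M(-139) = ((-152/7 + (3*√19)²/7 + 80*(3*√19)/7) - 21931) + (14 + 2*(-139)) = ((-152/7 + (⅐)*171 + 240*√19/7) - 21931) + (14 - 278) = ((-152/7 + 171/7 + 240*√19/7) - 21931) - 264 = ((19/7 + 240*√19/7) - 21931) - 264 = (-153498/7 + 240*√19/7) - 264 = -155346/7 + 240*√19/7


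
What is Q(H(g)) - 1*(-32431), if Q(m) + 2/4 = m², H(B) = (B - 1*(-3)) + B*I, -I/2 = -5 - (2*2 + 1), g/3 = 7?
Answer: 459133/2 ≈ 2.2957e+5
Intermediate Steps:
g = 21 (g = 3*7 = 21)
I = 20 (I = -2*(-5 - (2*2 + 1)) = -2*(-5 - (4 + 1)) = -2*(-5 - 1*5) = -2*(-5 - 5) = -2*(-10) = 20)
H(B) = 3 + 21*B (H(B) = (B - 1*(-3)) + B*20 = (B + 3) + 20*B = (3 + B) + 20*B = 3 + 21*B)
Q(m) = -½ + m²
Q(H(g)) - 1*(-32431) = (-½ + (3 + 21*21)²) - 1*(-32431) = (-½ + (3 + 441)²) + 32431 = (-½ + 444²) + 32431 = (-½ + 197136) + 32431 = 394271/2 + 32431 = 459133/2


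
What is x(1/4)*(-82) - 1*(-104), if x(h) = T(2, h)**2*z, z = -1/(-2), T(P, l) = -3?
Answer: -265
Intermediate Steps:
z = 1/2 (z = -1*(-1/2) = 1/2 ≈ 0.50000)
x(h) = 9/2 (x(h) = (-3)**2*(1/2) = 9*(1/2) = 9/2)
x(1/4)*(-82) - 1*(-104) = (9/2)*(-82) - 1*(-104) = -369 + 104 = -265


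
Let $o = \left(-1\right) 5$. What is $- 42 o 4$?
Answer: $840$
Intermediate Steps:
$o = -5$
$- 42 o 4 = \left(-42\right) \left(-5\right) 4 = 210 \cdot 4 = 840$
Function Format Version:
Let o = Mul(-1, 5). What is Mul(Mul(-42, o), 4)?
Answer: 840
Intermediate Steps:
o = -5
Mul(Mul(-42, o), 4) = Mul(Mul(-42, -5), 4) = Mul(210, 4) = 840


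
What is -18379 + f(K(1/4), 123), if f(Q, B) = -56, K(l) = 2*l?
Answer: -18435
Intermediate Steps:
-18379 + f(K(1/4), 123) = -18379 - 56 = -18435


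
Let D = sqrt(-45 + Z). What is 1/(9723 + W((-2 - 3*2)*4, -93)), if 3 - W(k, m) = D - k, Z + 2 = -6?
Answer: 9694/93973689 + I*sqrt(53)/93973689 ≈ 0.00010316 + 7.747e-8*I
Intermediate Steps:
Z = -8 (Z = -2 - 6 = -8)
D = I*sqrt(53) (D = sqrt(-45 - 8) = sqrt(-53) = I*sqrt(53) ≈ 7.2801*I)
W(k, m) = 3 + k - I*sqrt(53) (W(k, m) = 3 - (I*sqrt(53) - k) = 3 - (-k + I*sqrt(53)) = 3 + (k - I*sqrt(53)) = 3 + k - I*sqrt(53))
1/(9723 + W((-2 - 3*2)*4, -93)) = 1/(9723 + (3 + (-2 - 3*2)*4 - I*sqrt(53))) = 1/(9723 + (3 + (-2 - 6)*4 - I*sqrt(53))) = 1/(9723 + (3 - 8*4 - I*sqrt(53))) = 1/(9723 + (3 - 32 - I*sqrt(53))) = 1/(9723 + (-29 - I*sqrt(53))) = 1/(9694 - I*sqrt(53))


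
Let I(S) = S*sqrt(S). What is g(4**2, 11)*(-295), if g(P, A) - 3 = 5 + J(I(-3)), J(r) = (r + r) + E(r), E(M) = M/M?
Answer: -2655 + 1770*I*sqrt(3) ≈ -2655.0 + 3065.7*I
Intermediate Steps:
I(S) = S**(3/2)
E(M) = 1
J(r) = 1 + 2*r (J(r) = (r + r) + 1 = 2*r + 1 = 1 + 2*r)
g(P, A) = 9 - 6*I*sqrt(3) (g(P, A) = 3 + (5 + (1 + 2*(-3)**(3/2))) = 3 + (5 + (1 + 2*(-3*I*sqrt(3)))) = 3 + (5 + (1 - 6*I*sqrt(3))) = 3 + (6 - 6*I*sqrt(3)) = 9 - 6*I*sqrt(3))
g(4**2, 11)*(-295) = (9 - 6*I*sqrt(3))*(-295) = -2655 + 1770*I*sqrt(3)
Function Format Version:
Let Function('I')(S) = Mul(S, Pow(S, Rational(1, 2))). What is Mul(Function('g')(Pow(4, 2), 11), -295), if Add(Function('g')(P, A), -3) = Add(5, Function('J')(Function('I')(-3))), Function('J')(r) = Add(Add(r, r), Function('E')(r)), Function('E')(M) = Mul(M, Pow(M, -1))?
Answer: Add(-2655, Mul(1770, I, Pow(3, Rational(1, 2)))) ≈ Add(-2655.0, Mul(3065.7, I))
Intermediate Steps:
Function('I')(S) = Pow(S, Rational(3, 2))
Function('E')(M) = 1
Function('J')(r) = Add(1, Mul(2, r)) (Function('J')(r) = Add(Add(r, r), 1) = Add(Mul(2, r), 1) = Add(1, Mul(2, r)))
Function('g')(P, A) = Add(9, Mul(-6, I, Pow(3, Rational(1, 2)))) (Function('g')(P, A) = Add(3, Add(5, Add(1, Mul(2, Pow(-3, Rational(3, 2)))))) = Add(3, Add(5, Add(1, Mul(2, Mul(-3, I, Pow(3, Rational(1, 2))))))) = Add(3, Add(5, Add(1, Mul(-6, I, Pow(3, Rational(1, 2)))))) = Add(3, Add(6, Mul(-6, I, Pow(3, Rational(1, 2))))) = Add(9, Mul(-6, I, Pow(3, Rational(1, 2)))))
Mul(Function('g')(Pow(4, 2), 11), -295) = Mul(Add(9, Mul(-6, I, Pow(3, Rational(1, 2)))), -295) = Add(-2655, Mul(1770, I, Pow(3, Rational(1, 2))))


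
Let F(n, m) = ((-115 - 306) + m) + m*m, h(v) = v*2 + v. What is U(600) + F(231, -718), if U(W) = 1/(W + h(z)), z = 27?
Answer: 350296186/681 ≈ 5.1439e+5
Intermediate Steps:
h(v) = 3*v (h(v) = 2*v + v = 3*v)
U(W) = 1/(81 + W) (U(W) = 1/(W + 3*27) = 1/(W + 81) = 1/(81 + W))
F(n, m) = -421 + m + m² (F(n, m) = (-421 + m) + m² = -421 + m + m²)
U(600) + F(231, -718) = 1/(81 + 600) + (-421 - 718 + (-718)²) = 1/681 + (-421 - 718 + 515524) = 1/681 + 514385 = 350296186/681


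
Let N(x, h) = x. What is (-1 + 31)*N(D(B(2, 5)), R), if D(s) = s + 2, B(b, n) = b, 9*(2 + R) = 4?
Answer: 120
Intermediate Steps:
R = -14/9 (R = -2 + (1/9)*4 = -2 + 4/9 = -14/9 ≈ -1.5556)
D(s) = 2 + s
(-1 + 31)*N(D(B(2, 5)), R) = (-1 + 31)*(2 + 2) = 30*4 = 120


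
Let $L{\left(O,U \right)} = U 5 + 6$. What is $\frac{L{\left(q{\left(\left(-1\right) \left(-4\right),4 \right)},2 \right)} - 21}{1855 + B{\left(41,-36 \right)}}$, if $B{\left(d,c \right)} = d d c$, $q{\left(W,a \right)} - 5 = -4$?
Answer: $\frac{5}{58661} \approx 8.5235 \cdot 10^{-5}$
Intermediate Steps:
$q{\left(W,a \right)} = 1$ ($q{\left(W,a \right)} = 5 - 4 = 1$)
$L{\left(O,U \right)} = 6 + 5 U$ ($L{\left(O,U \right)} = 5 U + 6 = 6 + 5 U$)
$B{\left(d,c \right)} = c d^{2}$ ($B{\left(d,c \right)} = d^{2} c = c d^{2}$)
$\frac{L{\left(q{\left(\left(-1\right) \left(-4\right),4 \right)},2 \right)} - 21}{1855 + B{\left(41,-36 \right)}} = \frac{\left(6 + 5 \cdot 2\right) - 21}{1855 - 36 \cdot 41^{2}} = \frac{\left(6 + 10\right) - 21}{1855 - 60516} = \frac{16 - 21}{1855 - 60516} = \frac{1}{-58661} \left(-5\right) = \left(- \frac{1}{58661}\right) \left(-5\right) = \frac{5}{58661}$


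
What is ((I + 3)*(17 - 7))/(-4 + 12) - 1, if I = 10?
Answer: 61/4 ≈ 15.250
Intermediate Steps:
((I + 3)*(17 - 7))/(-4 + 12) - 1 = ((10 + 3)*(17 - 7))/(-4 + 12) - 1 = (13*10)/8 - 1 = 130*(⅛) - 1 = 65/4 - 1 = 61/4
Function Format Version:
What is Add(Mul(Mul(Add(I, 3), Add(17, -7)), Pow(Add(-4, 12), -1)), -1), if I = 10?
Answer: Rational(61, 4) ≈ 15.250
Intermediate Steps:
Add(Mul(Mul(Add(I, 3), Add(17, -7)), Pow(Add(-4, 12), -1)), -1) = Add(Mul(Mul(Add(10, 3), Add(17, -7)), Pow(Add(-4, 12), -1)), -1) = Add(Mul(Mul(13, 10), Pow(8, -1)), -1) = Add(Mul(130, Rational(1, 8)), -1) = Add(Rational(65, 4), -1) = Rational(61, 4)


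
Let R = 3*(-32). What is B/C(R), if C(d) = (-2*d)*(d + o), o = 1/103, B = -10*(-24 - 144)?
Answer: -3605/39548 ≈ -0.091155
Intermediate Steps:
B = 1680 (B = -10*(-168) = 1680)
R = -96
o = 1/103 ≈ 0.0097087
C(d) = -2*d*(1/103 + d) (C(d) = (-2*d)*(d + 1/103) = (-2*d)*(1/103 + d) = -2*d*(1/103 + d))
B/C(R) = 1680/((-2/103*(-96)*(1 + 103*(-96)))) = 1680/((-2/103*(-96)*(1 - 9888))) = 1680/((-2/103*(-96)*(-9887))) = 1680/(-1898304/103) = 1680*(-103/1898304) = -3605/39548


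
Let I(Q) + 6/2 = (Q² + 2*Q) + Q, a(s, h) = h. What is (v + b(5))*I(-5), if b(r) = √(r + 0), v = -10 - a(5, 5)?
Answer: -105 + 7*√5 ≈ -89.348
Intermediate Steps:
v = -15 (v = -10 - 1*5 = -10 - 5 = -15)
I(Q) = -3 + Q² + 3*Q (I(Q) = -3 + ((Q² + 2*Q) + Q) = -3 + (Q² + 3*Q) = -3 + Q² + 3*Q)
b(r) = √r
(v + b(5))*I(-5) = (-15 + √5)*(-3 + (-5)² + 3*(-5)) = (-15 + √5)*(-3 + 25 - 15) = (-15 + √5)*7 = -105 + 7*√5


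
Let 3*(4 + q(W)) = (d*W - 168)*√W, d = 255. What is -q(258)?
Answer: 4 - 21874*√258 ≈ -3.5134e+5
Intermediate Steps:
q(W) = -4 + √W*(-168 + 255*W)/3 (q(W) = -4 + ((255*W - 168)*√W)/3 = -4 + ((-168 + 255*W)*√W)/3 = -4 + (√W*(-168 + 255*W))/3 = -4 + √W*(-168 + 255*W)/3)
-q(258) = -(-4 - 56*√258 + 85*258^(3/2)) = -(-4 - 56*√258 + 85*(258*√258)) = -(-4 - 56*√258 + 21930*√258) = -(-4 + 21874*√258) = 4 - 21874*√258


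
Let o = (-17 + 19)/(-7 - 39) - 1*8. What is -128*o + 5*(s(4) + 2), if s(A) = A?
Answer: 24370/23 ≈ 1059.6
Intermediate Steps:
o = -185/23 (o = 2/(-46) - 8 = 2*(-1/46) - 8 = -1/23 - 8 = -185/23 ≈ -8.0435)
-128*o + 5*(s(4) + 2) = -128*(-185/23) + 5*(4 + 2) = 23680/23 + 5*6 = 23680/23 + 30 = 24370/23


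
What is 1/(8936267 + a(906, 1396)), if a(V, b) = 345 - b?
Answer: 1/8935216 ≈ 1.1192e-7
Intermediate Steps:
1/(8936267 + a(906, 1396)) = 1/(8936267 + (345 - 1*1396)) = 1/(8936267 + (345 - 1396)) = 1/(8936267 - 1051) = 1/8935216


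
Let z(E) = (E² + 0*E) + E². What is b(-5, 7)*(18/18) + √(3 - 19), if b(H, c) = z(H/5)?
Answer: 2 + 4*I ≈ 2.0 + 4.0*I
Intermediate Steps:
z(E) = 2*E² (z(E) = (E² + 0) + E² = E² + E² = 2*E²)
b(H, c) = 2*H²/25 (b(H, c) = 2*(H/5)² = 2*(H²/25) = 2*H²/25)
b(-5, 7)*(18/18) + √(3 - 19) = ((2/25)*(-5)²)*(18/18) + √(3 - 19) = ((2/25)*25)*(18*(1/18)) + √(-16) = 2*1 + 4*I = 2 + 4*I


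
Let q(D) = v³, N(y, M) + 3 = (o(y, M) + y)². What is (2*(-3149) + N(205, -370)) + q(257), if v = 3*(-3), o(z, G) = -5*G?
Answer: 4215995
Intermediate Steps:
v = -9
N(y, M) = -3 + (y - 5*M)² (N(y, M) = -3 + (-5*M + y)² = -3 + (y - 5*M)²)
q(D) = -729 (q(D) = (-9)³ = -729)
(2*(-3149) + N(205, -370)) + q(257) = (2*(-3149) + (-3 + (-1*205 + 5*(-370))²)) - 729 = (-6298 + (-3 + (-205 - 1850)²)) - 729 = (-6298 + (-3 + (-2055)²)) - 729 = (-6298 + (-3 + 4223025)) - 729 = (-6298 + 4223022) - 729 = 4216724 - 729 = 4215995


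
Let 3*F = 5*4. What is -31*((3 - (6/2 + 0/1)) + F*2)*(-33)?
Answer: 13640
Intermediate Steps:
F = 20/3 (F = (5*4)/3 = (1/3)*20 = 20/3 ≈ 6.6667)
-31*((3 - (6/2 + 0/1)) + F*2)*(-33) = -31*((3 - (6/2 + 0/1)) + (20/3)*2)*(-33) = -31*((3 - (6*(1/2) + 0*1)) + 40/3)*(-33) = -31*((3 - (3 + 0)) + 40/3)*(-33) = -31*((3 - 1*3) + 40/3)*(-33) = -31*((3 - 3) + 40/3)*(-33) = -31*(0 + 40/3)*(-33) = -31*40/3*(-33) = -1240/3*(-33) = 13640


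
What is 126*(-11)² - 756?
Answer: 14490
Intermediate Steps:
126*(-11)² - 756 = 126*121 - 756 = 15246 - 756 = 14490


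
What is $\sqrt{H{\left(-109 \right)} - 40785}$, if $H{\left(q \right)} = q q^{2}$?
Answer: $i \sqrt{1335814} \approx 1155.8 i$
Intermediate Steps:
$H{\left(q \right)} = q^{3}$
$\sqrt{H{\left(-109 \right)} - 40785} = \sqrt{\left(-109\right)^{3} - 40785} = \sqrt{-1295029 - 40785} = \sqrt{-1335814} = i \sqrt{1335814}$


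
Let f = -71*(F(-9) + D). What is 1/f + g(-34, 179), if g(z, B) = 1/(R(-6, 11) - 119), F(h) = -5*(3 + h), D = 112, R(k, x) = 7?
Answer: -5097/564592 ≈ -0.0090278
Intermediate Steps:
F(h) = -15 - 5*h
g(z, B) = -1/112 (g(z, B) = 1/(7 - 119) = 1/(-112) = -1/112)
f = -10082 (f = -71*((-15 - 5*(-9)) + 112) = -71*((-15 + 45) + 112) = -71*(30 + 112) = -71*142 = -10082)
1/f + g(-34, 179) = 1/(-10082) - 1/112 = -1/10082 - 1/112 = -5097/564592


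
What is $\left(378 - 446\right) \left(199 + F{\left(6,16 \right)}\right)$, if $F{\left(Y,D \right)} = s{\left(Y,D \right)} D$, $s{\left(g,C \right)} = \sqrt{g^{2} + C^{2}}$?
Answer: $-13532 - 2176 \sqrt{73} \approx -32124.0$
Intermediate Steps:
$s{\left(g,C \right)} = \sqrt{C^{2} + g^{2}}$
$F{\left(Y,D \right)} = D \sqrt{D^{2} + Y^{2}}$ ($F{\left(Y,D \right)} = \sqrt{D^{2} + Y^{2}} D = D \sqrt{D^{2} + Y^{2}}$)
$\left(378 - 446\right) \left(199 + F{\left(6,16 \right)}\right) = \left(378 - 446\right) \left(199 + 16 \sqrt{16^{2} + 6^{2}}\right) = - 68 \left(199 + 16 \sqrt{256 + 36}\right) = - 68 \left(199 + 16 \sqrt{292}\right) = - 68 \left(199 + 16 \cdot 2 \sqrt{73}\right) = - 68 \left(199 + 32 \sqrt{73}\right) = -13532 - 2176 \sqrt{73}$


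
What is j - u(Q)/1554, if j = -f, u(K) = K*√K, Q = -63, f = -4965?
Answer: 4965 + 9*I*√7/74 ≈ 4965.0 + 0.32178*I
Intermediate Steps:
u(K) = K^(3/2)
j = 4965 (j = -1*(-4965) = 4965)
j - u(Q)/1554 = 4965 - (-63)^(3/2)/1554 = 4965 - (-189*I*√7)/1554 = 4965 - (-9)*I*√7/74 = 4965 + 9*I*√7/74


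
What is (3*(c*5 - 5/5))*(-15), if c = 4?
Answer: -855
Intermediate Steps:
(3*(c*5 - 5/5))*(-15) = (3*(4*5 - 5/5))*(-15) = (3*(20 - 5*⅕))*(-15) = (3*(20 - 1))*(-15) = (3*19)*(-15) = 57*(-15) = -855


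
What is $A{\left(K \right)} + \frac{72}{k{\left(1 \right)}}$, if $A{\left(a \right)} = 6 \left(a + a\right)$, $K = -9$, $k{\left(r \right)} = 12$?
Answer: $-102$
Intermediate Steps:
$A{\left(a \right)} = 12 a$ ($A{\left(a \right)} = 6 \cdot 2 a = 12 a$)
$A{\left(K \right)} + \frac{72}{k{\left(1 \right)}} = 12 \left(-9\right) + \frac{72}{12} = -108 + 72 \cdot \frac{1}{12} = -108 + 6 = -102$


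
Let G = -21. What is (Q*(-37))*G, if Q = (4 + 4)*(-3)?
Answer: -18648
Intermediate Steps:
Q = -24 (Q = 8*(-3) = -24)
(Q*(-37))*G = -24*(-37)*(-21) = 888*(-21) = -18648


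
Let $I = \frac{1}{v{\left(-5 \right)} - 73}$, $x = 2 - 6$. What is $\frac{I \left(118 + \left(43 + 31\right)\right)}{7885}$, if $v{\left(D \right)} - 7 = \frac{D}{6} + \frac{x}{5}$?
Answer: $- \frac{1152}{3199733} \approx -0.00036003$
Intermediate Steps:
$x = -4$ ($x = 2 - 6 = -4$)
$v{\left(D \right)} = \frac{31}{5} + \frac{D}{6}$ ($v{\left(D \right)} = 7 + \left(\frac{D}{6} - \frac{4}{5}\right) = 7 + \left(- \frac{4}{5} + \frac{D}{6}\right) = \frac{31}{5} + \frac{D}{6}$)
$I = - \frac{30}{2029}$ ($I = \frac{1}{\left(\frac{31}{5} + \frac{1}{6} \left(-5\right)\right) - 73} = \frac{1}{\left(\frac{31}{5} - \frac{5}{6}\right) - 73} = \frac{1}{\frac{161}{30} - 73} = \frac{1}{- \frac{2029}{30}} = - \frac{30}{2029} \approx -0.014786$)
$\frac{I \left(118 + \left(43 + 31\right)\right)}{7885} = \frac{\left(- \frac{30}{2029}\right) \left(118 + \left(43 + 31\right)\right)}{7885} = - \frac{30 \left(118 + 74\right)}{2029} \cdot \frac{1}{7885} = \left(- \frac{30}{2029}\right) 192 \cdot \frac{1}{7885} = \left(- \frac{5760}{2029}\right) \frac{1}{7885} = - \frac{1152}{3199733}$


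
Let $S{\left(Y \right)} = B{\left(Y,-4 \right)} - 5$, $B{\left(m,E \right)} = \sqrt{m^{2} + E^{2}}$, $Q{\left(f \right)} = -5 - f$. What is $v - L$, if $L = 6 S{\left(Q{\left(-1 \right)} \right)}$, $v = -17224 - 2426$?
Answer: $-19620 - 24 \sqrt{2} \approx -19654.0$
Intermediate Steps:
$B{\left(m,E \right)} = \sqrt{E^{2} + m^{2}}$
$S{\left(Y \right)} = -5 + \sqrt{16 + Y^{2}}$ ($S{\left(Y \right)} = \sqrt{\left(-4\right)^{2} + Y^{2}} - 5 = \sqrt{16 + Y^{2}} - 5 = -5 + \sqrt{16 + Y^{2}}$)
$v = -19650$
$L = -30 + 24 \sqrt{2}$ ($L = 6 \left(-5 + \sqrt{16 + \left(-5 - -1\right)^{2}}\right) = 6 \left(-5 + \sqrt{16 + \left(-5 + 1\right)^{2}}\right) = 6 \left(-5 + \sqrt{16 + \left(-4\right)^{2}}\right) = 6 \left(-5 + \sqrt{16 + 16}\right) = 6 \left(-5 + \sqrt{32}\right) = 6 \left(-5 + 4 \sqrt{2}\right) = -30 + 24 \sqrt{2} \approx 3.9411$)
$v - L = -19650 - \left(-30 + 24 \sqrt{2}\right) = -19650 + \left(30 - 24 \sqrt{2}\right) = -19620 - 24 \sqrt{2}$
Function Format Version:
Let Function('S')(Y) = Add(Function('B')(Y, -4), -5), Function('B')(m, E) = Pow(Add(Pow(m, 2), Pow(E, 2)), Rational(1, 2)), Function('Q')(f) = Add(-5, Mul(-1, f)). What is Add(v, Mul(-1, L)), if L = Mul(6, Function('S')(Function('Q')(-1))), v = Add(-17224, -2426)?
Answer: Add(-19620, Mul(-24, Pow(2, Rational(1, 2)))) ≈ -19654.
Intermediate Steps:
Function('B')(m, E) = Pow(Add(Pow(E, 2), Pow(m, 2)), Rational(1, 2))
Function('S')(Y) = Add(-5, Pow(Add(16, Pow(Y, 2)), Rational(1, 2))) (Function('S')(Y) = Add(Pow(Add(Pow(-4, 2), Pow(Y, 2)), Rational(1, 2)), -5) = Add(Pow(Add(16, Pow(Y, 2)), Rational(1, 2)), -5) = Add(-5, Pow(Add(16, Pow(Y, 2)), Rational(1, 2))))
v = -19650
L = Add(-30, Mul(24, Pow(2, Rational(1, 2)))) (L = Mul(6, Add(-5, Pow(Add(16, Pow(Add(-5, Mul(-1, -1)), 2)), Rational(1, 2)))) = Mul(6, Add(-5, Pow(Add(16, Pow(Add(-5, 1), 2)), Rational(1, 2)))) = Mul(6, Add(-5, Pow(Add(16, Pow(-4, 2)), Rational(1, 2)))) = Mul(6, Add(-5, Pow(Add(16, 16), Rational(1, 2)))) = Mul(6, Add(-5, Pow(32, Rational(1, 2)))) = Mul(6, Add(-5, Mul(4, Pow(2, Rational(1, 2))))) = Add(-30, Mul(24, Pow(2, Rational(1, 2)))) ≈ 3.9411)
Add(v, Mul(-1, L)) = Add(-19650, Mul(-1, Add(-30, Mul(24, Pow(2, Rational(1, 2)))))) = Add(-19650, Add(30, Mul(-24, Pow(2, Rational(1, 2))))) = Add(-19620, Mul(-24, Pow(2, Rational(1, 2))))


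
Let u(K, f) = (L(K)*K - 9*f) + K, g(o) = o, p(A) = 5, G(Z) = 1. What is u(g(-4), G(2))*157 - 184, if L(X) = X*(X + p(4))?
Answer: 287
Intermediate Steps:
L(X) = X*(5 + X) (L(X) = X*(X + 5) = X*(5 + X))
u(K, f) = K - 9*f + K²*(5 + K) (u(K, f) = ((K*(5 + K))*K - 9*f) + K = (K²*(5 + K) - 9*f) + K = (-9*f + K²*(5 + K)) + K = K - 9*f + K²*(5 + K))
u(g(-4), G(2))*157 - 184 = (-4 - 9*1 + (-4)²*(5 - 4))*157 - 184 = (-4 - 9 + 16*1)*157 - 184 = (-4 - 9 + 16)*157 - 184 = 3*157 - 184 = 471 - 184 = 287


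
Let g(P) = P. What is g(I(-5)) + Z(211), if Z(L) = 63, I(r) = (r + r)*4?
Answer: 23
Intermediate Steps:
I(r) = 8*r (I(r) = (2*r)*4 = 8*r)
g(I(-5)) + Z(211) = 8*(-5) + 63 = -40 + 63 = 23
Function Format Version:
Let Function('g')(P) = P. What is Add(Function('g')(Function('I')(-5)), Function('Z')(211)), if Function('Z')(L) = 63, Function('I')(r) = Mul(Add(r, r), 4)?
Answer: 23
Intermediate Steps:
Function('I')(r) = Mul(8, r) (Function('I')(r) = Mul(Mul(2, r), 4) = Mul(8, r))
Add(Function('g')(Function('I')(-5)), Function('Z')(211)) = Add(Mul(8, -5), 63) = Add(-40, 63) = 23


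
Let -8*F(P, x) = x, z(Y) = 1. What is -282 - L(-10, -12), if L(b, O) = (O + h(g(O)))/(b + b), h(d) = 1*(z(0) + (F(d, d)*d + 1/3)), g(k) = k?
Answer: -8503/30 ≈ -283.43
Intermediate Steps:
F(P, x) = -x/8
h(d) = 4/3 - d²/8 (h(d) = 1*(1 + ((-d/8)*d + 1/3)) = 1*(1 + (-d²/8 + ⅓)) = 1*(1 + (⅓ - d²/8)) = 1*(4/3 - d²/8) = 4/3 - d²/8)
L(b, O) = (4/3 + O - O²/8)/(2*b) (L(b, O) = (O + (4/3 - O²/8))/(b + b) = (4/3 + O - O²/8)/((2*b)) = (4/3 + O - O²/8)*(1/(2*b)) = (4/3 + O - O²/8)/(2*b))
-282 - L(-10, -12) = -282 - (32 - 3*(-12)² + 24*(-12))/(48*(-10)) = -282 - (-1)*(32 - 3*144 - 288)/(48*10) = -282 - (-1)*(32 - 432 - 288)/(48*10) = -282 - (-1)*(-688)/(48*10) = -282 - 1*43/30 = -282 - 43/30 = -8503/30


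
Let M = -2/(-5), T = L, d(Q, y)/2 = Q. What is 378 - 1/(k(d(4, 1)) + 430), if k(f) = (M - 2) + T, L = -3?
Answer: 804001/2127 ≈ 378.00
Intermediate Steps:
d(Q, y) = 2*Q
T = -3
M = ⅖ (M = -2*(-⅕) = ⅖ ≈ 0.40000)
k(f) = -23/5 (k(f) = (⅖ - 2) - 3 = -8/5 - 3 = -23/5)
378 - 1/(k(d(4, 1)) + 430) = 378 - 1/(-23/5 + 430) = 378 - 1/2127/5 = 378 - 1*5/2127 = 378 - 5/2127 = 804001/2127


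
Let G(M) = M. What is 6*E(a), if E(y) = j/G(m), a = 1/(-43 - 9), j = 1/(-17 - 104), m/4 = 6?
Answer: -1/484 ≈ -0.0020661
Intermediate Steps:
m = 24 (m = 4*6 = 24)
j = -1/121 (j = 1/(-121) = -1/121 ≈ -0.0082645)
a = -1/52 (a = 1/(-52) = -1/52 ≈ -0.019231)
E(y) = -1/2904 (E(y) = -1/121/24 = -1/121*1/24 = -1/2904)
6*E(a) = 6*(-1/2904) = -1/484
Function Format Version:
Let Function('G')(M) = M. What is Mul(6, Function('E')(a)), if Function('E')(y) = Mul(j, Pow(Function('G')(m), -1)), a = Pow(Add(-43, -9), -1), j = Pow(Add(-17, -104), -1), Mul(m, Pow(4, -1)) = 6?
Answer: Rational(-1, 484) ≈ -0.0020661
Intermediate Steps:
m = 24 (m = Mul(4, 6) = 24)
j = Rational(-1, 121) (j = Pow(-121, -1) = Rational(-1, 121) ≈ -0.0082645)
a = Rational(-1, 52) (a = Pow(-52, -1) = Rational(-1, 52) ≈ -0.019231)
Function('E')(y) = Rational(-1, 2904) (Function('E')(y) = Mul(Rational(-1, 121), Pow(24, -1)) = Mul(Rational(-1, 121), Rational(1, 24)) = Rational(-1, 2904))
Mul(6, Function('E')(a)) = Mul(6, Rational(-1, 2904)) = Rational(-1, 484)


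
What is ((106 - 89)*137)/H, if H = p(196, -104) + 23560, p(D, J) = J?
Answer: 2329/23456 ≈ 0.099292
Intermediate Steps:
H = 23456 (H = -104 + 23560 = 23456)
((106 - 89)*137)/H = ((106 - 89)*137)/23456 = (17*137)*(1/23456) = 2329*(1/23456) = 2329/23456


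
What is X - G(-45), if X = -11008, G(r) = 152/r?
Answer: -495208/45 ≈ -11005.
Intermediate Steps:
X - G(-45) = -11008 - 152/(-45) = -11008 - 152*(-1)/45 = -11008 - 1*(-152/45) = -11008 + 152/45 = -495208/45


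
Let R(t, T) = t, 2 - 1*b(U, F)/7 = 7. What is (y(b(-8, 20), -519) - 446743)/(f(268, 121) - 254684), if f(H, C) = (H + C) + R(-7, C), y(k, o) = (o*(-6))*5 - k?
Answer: 215569/127151 ≈ 1.6954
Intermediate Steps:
b(U, F) = -35 (b(U, F) = 14 - 7*7 = 14 - 49 = -35)
y(k, o) = -k - 30*o (y(k, o) = -6*o*5 - k = -30*o - k = -k - 30*o)
f(H, C) = -7 + C + H (f(H, C) = (H + C) - 7 = (C + H) - 7 = -7 + C + H)
(y(b(-8, 20), -519) - 446743)/(f(268, 121) - 254684) = ((-1*(-35) - 30*(-519)) - 446743)/((-7 + 121 + 268) - 254684) = ((35 + 15570) - 446743)/(382 - 254684) = (15605 - 446743)/(-254302) = -431138*(-1/254302) = 215569/127151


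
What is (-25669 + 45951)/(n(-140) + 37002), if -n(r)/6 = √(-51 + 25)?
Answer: 62539547/114095745 + 10141*I*√26/114095745 ≈ 0.54813 + 0.00045321*I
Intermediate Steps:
n(r) = -6*I*√26 (n(r) = -6*√(-51 + 25) = -6*I*√26)
(-25669 + 45951)/(n(-140) + 37002) = (-25669 + 45951)/(-6*I*√26 + 37002) = 20282/(37002 - 6*I*√26)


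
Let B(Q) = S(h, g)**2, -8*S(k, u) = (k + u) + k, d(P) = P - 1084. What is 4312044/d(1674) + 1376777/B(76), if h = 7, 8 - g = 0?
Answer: 6759266102/35695 ≈ 1.8936e+5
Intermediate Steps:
g = 8 (g = 8 - 1*0 = 8 + 0 = 8)
d(P) = -1084 + P
S(k, u) = -k/4 - u/8 (S(k, u) = -((k + u) + k)/8 = -(u + 2*k)/8 = -k/4 - u/8)
B(Q) = 121/16 (B(Q) = (-1/4*7 - 1/8*8)**2 = (-7/4 - 1)**2 = (-11/4)**2 = 121/16)
4312044/d(1674) + 1376777/B(76) = 4312044/(-1084 + 1674) + 1376777/(121/16) = 4312044/590 + 1376777*(16/121) = 4312044*(1/590) + 22028432/121 = 2156022/295 + 22028432/121 = 6759266102/35695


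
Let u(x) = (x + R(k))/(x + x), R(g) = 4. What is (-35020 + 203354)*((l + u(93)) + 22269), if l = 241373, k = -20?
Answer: 4127340020003/93 ≈ 4.4380e+10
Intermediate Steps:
u(x) = (4 + x)/(2*x) (u(x) = (x + 4)/(x + x) = (4 + x)/((2*x)) = (4 + x)*(1/(2*x)) = (4 + x)/(2*x))
(-35020 + 203354)*((l + u(93)) + 22269) = (-35020 + 203354)*((241373 + (½)*(4 + 93)/93) + 22269) = 168334*((241373 + (½)*(1/93)*97) + 22269) = 168334*((241373 + 97/186) + 22269) = 168334*(44895475/186 + 22269) = 168334*(49037509/186) = 4127340020003/93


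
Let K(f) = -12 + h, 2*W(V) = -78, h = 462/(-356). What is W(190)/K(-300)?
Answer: 2314/789 ≈ 2.9328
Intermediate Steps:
h = -231/178 (h = 462*(-1/356) = -231/178 ≈ -1.2978)
W(V) = -39 (W(V) = (½)*(-78) = -39)
K(f) = -2367/178 (K(f) = -12 - 231/178 = -2367/178)
W(190)/K(-300) = -39/(-2367/178) = -39*(-178/2367) = 2314/789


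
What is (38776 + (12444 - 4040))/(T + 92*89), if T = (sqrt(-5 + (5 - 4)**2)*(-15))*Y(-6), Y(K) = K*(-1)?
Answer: 24144365/4192234 + 530775*I/4192234 ≈ 5.7593 + 0.12661*I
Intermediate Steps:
Y(K) = -K
T = -180*I (T = (sqrt(-5 + (5 - 4)**2)*(-15))*(-1*(-6)) = (sqrt(-5 + 1**2)*(-15))*6 = (sqrt(-5 + 1)*(-15))*6 = (sqrt(-4)*(-15))*6 = ((2*I)*(-15))*6 = -30*I*6 = -180*I ≈ -180.0*I)
(38776 + (12444 - 4040))/(T + 92*89) = (38776 + (12444 - 4040))/(-180*I + 92*89) = (38776 + 8404)/(-180*I + 8188) = 47180/(8188 - 180*I) = 47180*((8188 + 180*I)/67075744) = 11795*(8188 + 180*I)/16768936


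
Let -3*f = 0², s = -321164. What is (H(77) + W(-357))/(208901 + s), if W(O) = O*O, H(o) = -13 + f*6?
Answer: -127436/112263 ≈ -1.1352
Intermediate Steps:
f = 0 (f = -⅓*0² = -⅓*0 = 0)
H(o) = -13 (H(o) = -13 + 0*6 = -13 + 0 = -13)
W(O) = O²
(H(77) + W(-357))/(208901 + s) = (-13 + (-357)²)/(208901 - 321164) = (-13 + 127449)/(-112263) = 127436*(-1/112263) = -127436/112263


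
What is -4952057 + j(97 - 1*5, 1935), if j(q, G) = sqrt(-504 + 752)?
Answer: -4952057 + 2*sqrt(62) ≈ -4.9520e+6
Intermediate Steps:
j(q, G) = 2*sqrt(62) (j(q, G) = sqrt(248) = 2*sqrt(62))
-4952057 + j(97 - 1*5, 1935) = -4952057 + 2*sqrt(62)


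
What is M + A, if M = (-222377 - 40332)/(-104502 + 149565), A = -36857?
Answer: -1661149700/45063 ≈ -36863.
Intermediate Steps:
M = -262709/45063 ≈ -5.8298
M + A = -262709/45063 - 36857 = -1661149700/45063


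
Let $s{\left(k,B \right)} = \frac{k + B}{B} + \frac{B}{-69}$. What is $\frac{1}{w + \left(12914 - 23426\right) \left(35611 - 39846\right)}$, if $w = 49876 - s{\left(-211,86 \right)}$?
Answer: $\frac{5934}{264467691085} \approx 2.2438 \cdot 10^{-8}$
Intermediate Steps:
$s{\left(k,B \right)} = - \frac{B}{69} + \frac{B + k}{B}$ ($s{\left(k,B \right)} = \frac{B + k}{B} + B \left(- \frac{1}{69}\right) = \frac{B + k}{B} - \frac{B}{69} = - \frac{B}{69} + \frac{B + k}{B}$)
$w = \frac{295980205}{5934}$ ($w = 49876 - \left(1 - \frac{86}{69} - \frac{211}{86}\right) = 49876 - - \frac{16021}{5934} = 49876 + \frac{16021}{5934} = \frac{295980205}{5934} \approx 49879.0$)
$\frac{1}{w + \left(12914 - 23426\right) \left(35611 - 39846\right)} = \frac{1}{\frac{295980205}{5934} + \left(12914 - 23426\right) \left(35611 - 39846\right)} = \frac{1}{\frac{295980205}{5934} - -44518320} = \frac{1}{\frac{295980205}{5934} + 44518320} = \frac{1}{\frac{264467691085}{5934}} = \frac{5934}{264467691085}$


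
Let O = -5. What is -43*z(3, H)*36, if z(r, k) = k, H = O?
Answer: 7740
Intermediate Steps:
H = -5
-43*z(3, H)*36 = -43*(-5)*36 = 215*36 = 7740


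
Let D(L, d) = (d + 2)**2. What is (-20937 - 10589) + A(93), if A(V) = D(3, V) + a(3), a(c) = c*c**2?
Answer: -22474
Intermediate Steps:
D(L, d) = (2 + d)**2
a(c) = c**3
A(V) = 27 + (2 + V)**2 (A(V) = (2 + V)**2 + 3**3 = (2 + V)**2 + 27 = 27 + (2 + V)**2)
(-20937 - 10589) + A(93) = (-20937 - 10589) + (27 + (2 + 93)**2) = -31526 + (27 + 95**2) = -31526 + (27 + 9025) = -31526 + 9052 = -22474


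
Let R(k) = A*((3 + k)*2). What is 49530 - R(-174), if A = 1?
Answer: 49872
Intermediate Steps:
R(k) = 6 + 2*k (R(k) = 1*((3 + k)*2) = 1*(6 + 2*k) = 6 + 2*k)
49530 - R(-174) = 49530 - (6 + 2*(-174)) = 49530 - (6 - 348) = 49530 - 1*(-342) = 49530 + 342 = 49872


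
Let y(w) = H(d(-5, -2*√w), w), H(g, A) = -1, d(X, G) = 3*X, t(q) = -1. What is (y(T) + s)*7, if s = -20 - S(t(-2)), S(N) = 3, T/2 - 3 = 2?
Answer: -168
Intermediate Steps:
T = 10 (T = 6 + 2*2 = 6 + 4 = 10)
s = -23 (s = -20 - 1*3 = -20 - 3 = -23)
y(w) = -1
(y(T) + s)*7 = (-1 - 23)*7 = -24*7 = -168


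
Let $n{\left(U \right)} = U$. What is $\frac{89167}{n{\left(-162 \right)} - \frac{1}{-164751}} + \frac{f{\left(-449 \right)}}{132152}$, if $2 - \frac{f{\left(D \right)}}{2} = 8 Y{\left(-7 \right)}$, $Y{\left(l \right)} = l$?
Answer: $- \frac{25544162586983}{46409106322} \approx -550.41$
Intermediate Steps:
$f{\left(D \right)} = 116$ ($f{\left(D \right)} = 4 - 2 \cdot 8 \left(-7\right) = 4 - -112 = 4 + 112 = 116$)
$\frac{89167}{n{\left(-162 \right)} - \frac{1}{-164751}} + \frac{f{\left(-449 \right)}}{132152} = \frac{89167}{-162 - \frac{1}{-164751}} + \frac{116}{132152} = \frac{89167}{-162 - - \frac{1}{164751}} + 116 \cdot \frac{1}{132152} = \frac{89167}{-162 + \frac{1}{164751}} + \frac{29}{33038} = \frac{89167}{- \frac{26689661}{164751}} + \frac{29}{33038} = 89167 \left(- \frac{164751}{26689661}\right) + \frac{29}{33038} = - \frac{773176443}{1404719} + \frac{29}{33038} = - \frac{25544162586983}{46409106322}$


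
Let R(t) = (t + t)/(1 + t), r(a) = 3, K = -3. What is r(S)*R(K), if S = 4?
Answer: 9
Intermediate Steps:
R(t) = 2*t/(1 + t) (R(t) = (2*t)/(1 + t) = 2*t/(1 + t))
r(S)*R(K) = 3*(2*(-3)/(1 - 3)) = 3*(2*(-3)/(-2)) = 3*(2*(-3)*(-1/2)) = 3*3 = 9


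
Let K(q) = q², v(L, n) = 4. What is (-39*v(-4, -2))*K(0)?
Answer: 0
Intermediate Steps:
(-39*v(-4, -2))*K(0) = -39*4*0² = -156*0 = 0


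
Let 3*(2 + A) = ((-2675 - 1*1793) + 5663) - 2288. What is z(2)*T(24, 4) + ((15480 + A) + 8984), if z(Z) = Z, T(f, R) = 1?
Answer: 72299/3 ≈ 24100.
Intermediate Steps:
A = -1099/3 (A = -2 + (((-2675 - 1*1793) + 5663) - 2288)/3 = -2 + (((-2675 - 1793) + 5663) - 2288)/3 = -2 + ((-4468 + 5663) - 2288)/3 = -2 + (1195 - 2288)/3 = -2 + (1/3)*(-1093) = -2 - 1093/3 = -1099/3 ≈ -366.33)
z(2)*T(24, 4) + ((15480 + A) + 8984) = 2*1 + ((15480 - 1099/3) + 8984) = 2 + (45341/3 + 8984) = 2 + 72293/3 = 72299/3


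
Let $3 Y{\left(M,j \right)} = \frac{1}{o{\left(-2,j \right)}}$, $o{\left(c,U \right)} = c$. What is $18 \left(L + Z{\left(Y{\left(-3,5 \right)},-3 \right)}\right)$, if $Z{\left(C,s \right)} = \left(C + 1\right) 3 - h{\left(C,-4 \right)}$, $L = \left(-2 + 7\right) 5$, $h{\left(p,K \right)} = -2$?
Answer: $531$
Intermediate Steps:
$Y{\left(M,j \right)} = - \frac{1}{6}$ ($Y{\left(M,j \right)} = \frac{1}{3 \left(-2\right)} = \frac{1}{3} \left(- \frac{1}{2}\right) = - \frac{1}{6}$)
$L = 25$ ($L = 5 \cdot 5 = 25$)
$Z{\left(C,s \right)} = 5 + 3 C$ ($Z{\left(C,s \right)} = \left(C + 1\right) 3 - -2 = \left(1 + C\right) 3 + 2 = \left(3 + 3 C\right) + 2 = 5 + 3 C$)
$18 \left(L + Z{\left(Y{\left(-3,5 \right)},-3 \right)}\right) = 18 \left(25 + \left(5 + 3 \left(- \frac{1}{6}\right)\right)\right) = 18 \left(25 + \left(5 - \frac{1}{2}\right)\right) = 18 \left(25 + \frac{9}{2}\right) = 18 \cdot \frac{59}{2} = 531$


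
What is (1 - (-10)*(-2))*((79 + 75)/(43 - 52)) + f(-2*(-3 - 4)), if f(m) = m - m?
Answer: 2926/9 ≈ 325.11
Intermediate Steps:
f(m) = 0
(1 - (-10)*(-2))*((79 + 75)/(43 - 52)) + f(-2*(-3 - 4)) = (1 - (-10)*(-2))*((79 + 75)/(43 - 52)) + 0 = (1 - 2*10)*(154/(-9)) + 0 = (1 - 20)*(154*(-⅑)) + 0 = -19*(-154/9) + 0 = 2926/9 + 0 = 2926/9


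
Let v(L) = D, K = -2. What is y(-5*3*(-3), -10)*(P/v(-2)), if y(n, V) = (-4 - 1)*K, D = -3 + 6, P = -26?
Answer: -260/3 ≈ -86.667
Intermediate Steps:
D = 3
v(L) = 3
y(n, V) = 10 (y(n, V) = (-4 - 1)*(-2) = -5*(-2) = 10)
y(-5*3*(-3), -10)*(P/v(-2)) = 10*(-26/3) = -260/3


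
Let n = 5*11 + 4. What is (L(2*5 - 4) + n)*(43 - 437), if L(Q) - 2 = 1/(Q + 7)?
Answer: -312836/13 ≈ -24064.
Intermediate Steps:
L(Q) = 2 + 1/(7 + Q) (L(Q) = 2 + 1/(Q + 7) = 2 + 1/(7 + Q))
n = 59 (n = 55 + 4 = 59)
(L(2*5 - 4) + n)*(43 - 437) = ((15 + 2*(2*5 - 4))/(7 + (2*5 - 4)) + 59)*(43 - 437) = ((15 + 2*(10 - 4))/(7 + (10 - 4)) + 59)*(-394) = ((15 + 2*6)/(7 + 6) + 59)*(-394) = ((15 + 12)/13 + 59)*(-394) = ((1/13)*27 + 59)*(-394) = (27/13 + 59)*(-394) = (794/13)*(-394) = -312836/13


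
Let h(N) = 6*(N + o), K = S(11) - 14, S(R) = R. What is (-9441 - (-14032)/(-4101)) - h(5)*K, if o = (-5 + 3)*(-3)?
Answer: -37919575/4101 ≈ -9246.4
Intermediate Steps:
o = 6 (o = -2*(-3) = 6)
K = -3 (K = 11 - 14 = -3)
h(N) = 36 + 6*N (h(N) = 6*(N + 6) = 6*(6 + N) = 36 + 6*N)
(-9441 - (-14032)/(-4101)) - h(5)*K = (-9441 - (-14032)/(-4101)) - (36 + 6*5)*(-3) = (-9441 - (-14032)*(-1)/4101) - (36 + 30)*(-3) = (-9441 - 1*14032/4101) - 66*(-3) = (-9441 - 14032/4101) - 1*(-198) = -38731573/4101 + 198 = -37919575/4101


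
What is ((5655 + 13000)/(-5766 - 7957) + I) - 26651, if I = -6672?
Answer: -457310184/13723 ≈ -33324.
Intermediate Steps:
((5655 + 13000)/(-5766 - 7957) + I) - 26651 = ((5655 + 13000)/(-5766 - 7957) - 6672) - 26651 = (18655/(-13723) - 6672) - 26651 = (18655*(-1/13723) - 6672) - 26651 = (-18655/13723 - 6672) - 26651 = -91578511/13723 - 26651 = -457310184/13723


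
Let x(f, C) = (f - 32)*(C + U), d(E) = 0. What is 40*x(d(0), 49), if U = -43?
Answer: -7680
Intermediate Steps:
x(f, C) = (-43 + C)*(-32 + f) (x(f, C) = (f - 32)*(C - 43) = (-32 + f)*(-43 + C) = (-43 + C)*(-32 + f))
40*x(d(0), 49) = 40*(1376 - 43*0 - 32*49 + 49*0) = 40*(1376 + 0 - 1568 + 0) = 40*(-192) = -7680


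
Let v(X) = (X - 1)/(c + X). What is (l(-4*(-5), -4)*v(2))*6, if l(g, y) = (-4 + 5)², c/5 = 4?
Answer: 3/11 ≈ 0.27273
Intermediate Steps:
c = 20 (c = 5*4 = 20)
l(g, y) = 1 (l(g, y) = 1² = 1)
v(X) = (-1 + X)/(20 + X) (v(X) = (X - 1)/(20 + X) = (-1 + X)/(20 + X))
(l(-4*(-5), -4)*v(2))*6 = (1*((-1 + 2)/(20 + 2)))*6 = (1*(1/22))*6 = (1/22)*6 = 3/11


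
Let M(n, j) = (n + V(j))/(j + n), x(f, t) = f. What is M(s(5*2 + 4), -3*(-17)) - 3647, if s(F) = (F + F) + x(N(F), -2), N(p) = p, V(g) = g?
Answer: -3646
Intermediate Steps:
s(F) = 3*F (s(F) = (F + F) + F = 2*F + F = 3*F)
M(n, j) = 1 (M(n, j) = (n + j)/(j + n) = (j + n)/(j + n) = 1)
M(s(5*2 + 4), -3*(-17)) - 3647 = 1 - 3647 = -3646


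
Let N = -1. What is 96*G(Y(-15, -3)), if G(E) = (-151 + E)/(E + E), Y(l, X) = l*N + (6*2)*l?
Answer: 5056/55 ≈ 91.927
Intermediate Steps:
Y(l, X) = 11*l (Y(l, X) = l*(-1) + (6*2)*l = -l + 12*l = 11*l)
G(E) = (-151 + E)/(2*E) (G(E) = (-151 + E)/((2*E)) = (-151 + E)*(1/(2*E)) = (-151 + E)/(2*E))
96*G(Y(-15, -3)) = 96*((-151 + 11*(-15))/(2*((11*(-15))))) = 96*((½)*(-151 - 165)/(-165)) = 96*((½)*(-1/165)*(-316)) = 96*(158/165) = 5056/55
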